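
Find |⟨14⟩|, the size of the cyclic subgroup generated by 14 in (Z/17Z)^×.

16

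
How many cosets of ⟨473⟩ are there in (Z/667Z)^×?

4

Since 473 ∈ (Z/667Z)^×, its order divides φ(667) = φ(23·29) = (23−1)·(29−1) = 22·28 = 616 = 2^3 · 7 · 11.
Divisors of 616: 1, 2, 4, 7, 8, 11, 14, 22, 28, 44, 56, 77, 88, 154, 308, 616.
Evaluate successive powers at the divisors of 616:
473^1 ≡ 473 (mod 667)
473^2 ≡ 284 (mod 667)
473^4 ≡ 616 (mod 667)
473^7 ≡ 492 (mod 667)
473^8 ≡ 600 (mod 667)
473^11 ≡ 254 (mod 667)
473^14 ≡ 610 (mod 667)
473^22 ≡ 484 (mod 667)
473^28 ≡ 581 (mod 667)
473^44 ≡ 139 (mod 667)
473^56 ≡ 59 (mod 667)
473^77 ≡ 231 (mod 667)
473^88 ≡ 645 (mod 667)
473^154 ≡ 1 (mod 667) ✓
The order of 473 is 154, so the subgroup it generates has 154 elements.
[(Z/667Z)^× : ⟨473⟩] = 616/154 = 4.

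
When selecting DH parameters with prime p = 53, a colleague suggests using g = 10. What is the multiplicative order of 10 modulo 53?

The order of 10 must divide φ(53) = 53 − 1 = 52 = 2^2 · 13.
Divisors of 52: 1, 2, 4, 13, 26, 52.
Check 10^d mod 53 for each divisor in increasing order:
10^1 ≡ 10 (mod 53)
10^2 ≡ 47 (mod 53)
10^4 ≡ 36 (mod 53)
10^13 ≡ 1 (mod 53) ✓
The smallest such exponent is 13, so the order of 10 is 13.

13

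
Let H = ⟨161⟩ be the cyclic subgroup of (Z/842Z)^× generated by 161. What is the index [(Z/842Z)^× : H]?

7

By Lagrange's theorem, ord_842(161) divides φ(842) = φ(2)·φ(421) = 1·420 = 420 = 2^2 · 3 · 5 · 7.
Divisors of 420: 1, 2, 3, 4, 5, 6, 7, 10, 12, 14, 15, 20, 21, 28, 30, 35, 42, 60, 70, 84, 105, 140, 210, 420.
Test each divisor d:
161^1 ≡ 161 (mod 842)
161^2 ≡ 661 (mod 842)
161^3 ≡ 329 (mod 842)
161^4 ≡ 765 (mod 842)
161^5 ≡ 233 (mod 842)
161^6 ≡ 465 (mod 842)
161^7 ≡ 769 (mod 842)
161^10 ≡ 401 (mod 842)
161^12 ≡ 673 (mod 842)
161^14 ≡ 277 (mod 842)
161^15 ≡ 813 (mod 842)
161^20 ≡ 821 (mod 842)
161^21 ≡ 829 (mod 842)
161^28 ≡ 107 (mod 842)
161^30 ≡ 841 (mod 842)
161^35 ≡ 609 (mod 842)
161^42 ≡ 169 (mod 842)
161^60 ≡ 1 (mod 842) ✓
Thus |⟨161⟩| = ord(161) = 60.
The index is φ(842) / ord(161) = 420 / 60 = 7.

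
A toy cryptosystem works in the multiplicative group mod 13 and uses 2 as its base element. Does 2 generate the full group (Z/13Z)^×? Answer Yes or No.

φ(13) = 13 − 1 = 12 = 2^2 · 3.
An element g generates (Z/13Z)^× iff g^(12/q) ≢ 1 (mod 13) for each prime q ∈ {2, 3}.
2^6 ≡ 12 (mod 13)  [q = 2: ≢ 1 ✓]
2^4 ≡ 3 (mod 13)  [q = 3: ≢ 1 ✓]
All checks pass, so 2 has order 12 and is a primitive root modulo 13.

Yes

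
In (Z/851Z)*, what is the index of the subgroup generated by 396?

12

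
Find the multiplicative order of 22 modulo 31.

Since 22 ∈ (Z/31Z)^×, its order divides φ(31) = 31 − 1 = 30 = 2 · 3 · 5.
Divisors of 30: 1, 2, 3, 5, 6, 10, 15, 30.
Check 22^d mod 31 for each divisor in increasing order:
22^1 ≡ 22 (mod 31)
22^2 ≡ 19 (mod 31)
22^3 ≡ 15 (mod 31)
22^5 ≡ 6 (mod 31)
22^6 ≡ 8 (mod 31)
22^10 ≡ 5 (mod 31)
22^15 ≡ 30 (mod 31)
22^30 ≡ 1 (mod 31) ✓
Hence ord(22) = 30.

30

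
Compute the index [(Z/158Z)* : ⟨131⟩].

Since 131 ∈ (Z/158Z)^×, its order divides φ(158) = φ(2)·φ(79) = 1·78 = 78 = 2 · 3 · 13.
Divisors of 78: 1, 2, 3, 6, 13, 26, 39, 78.
Check 131^d mod 158 for each divisor in increasing order:
131^1 ≡ 131 (mod 158)
131^2 ≡ 97 (mod 158)
131^3 ≡ 67 (mod 158)
131^6 ≡ 65 (mod 158)
131^13 ≡ 1 (mod 158) ✓
So ord_158(131) = 13, hence |⟨131⟩| = 13.
The index is φ(158) / ord(131) = 78 / 13 = 6.

6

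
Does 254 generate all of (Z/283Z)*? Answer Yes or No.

φ(283) = 283 − 1 = 282 = 2 · 3 · 47.
It suffices to check that the order of 254 is not a proper divisor of 282: compute 254^(282/q) for q ∈ {2, 3, 47}.
254^141 ≡ 282 (mod 283)  [q = 2: ≢ 1 ✓]
254^94 ≡ 1 (mod 283)  [q = 3: ≡ 1 ✗]
254^6 ≡ 54 (mod 283)  [q = 47: ≢ 1 ✓]
Since 254^94 ≡ 1, the order of 254 divides 94 < 282, so 254 is not a primitive root.

No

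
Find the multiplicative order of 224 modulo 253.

110

ord(224) | φ(253) = φ(11·23) = (11−1)·(23−1) = 10·22 = 220 = 2^2 · 5 · 11.
Divisors of 220: 1, 2, 4, 5, 10, 11, 20, 22, 44, 55, 110, 220.
Compute 224^d (mod 253) for the divisors d until we hit 1:
224^1 ≡ 224
224^2 ≡ 82
224^4 ≡ 146
224^5 ≡ 67
224^10 ≡ 188
224^11 ≡ 114
224^20 ≡ 177
224^22 ≡ 93
224^44 ≡ 47
224^55 ≡ 45
224^110 ≡ 1
Hence ord(224) = 110.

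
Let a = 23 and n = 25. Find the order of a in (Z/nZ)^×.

20

The order of 23 must divide φ(25) = φ(5^2) = 5·(5−1) = 20 = 2^2 · 5.
Divisors of 20: 1, 2, 4, 5, 10, 20.
Check 23^d mod 25 for each divisor in increasing order:
23^1 ≡ 23 (mod 25)
23^2 ≡ 4 (mod 25)
23^4 ≡ 16 (mod 25)
23^5 ≡ 18 (mod 25)
23^10 ≡ 24 (mod 25)
23^20 ≡ 1 (mod 25) ✓
Hence ord(23) = 20.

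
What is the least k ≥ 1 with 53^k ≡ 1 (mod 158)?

78

ord(53) | φ(158) = φ(2)·φ(79) = 1·78 = 78 = 2 · 3 · 13.
Divisors of 78: 1, 2, 3, 6, 13, 26, 39, 78.
Check 53^d mod 158 for each divisor in increasing order:
53^1 ≡ 53 (mod 158)
53^2 ≡ 123 (mod 158)
53^3 ≡ 41 (mod 158)
53^6 ≡ 101 (mod 158)
53^13 ≡ 135 (mod 158)
53^26 ≡ 55 (mod 158)
53^39 ≡ 157 (mod 158)
53^78 ≡ 1 (mod 158) ✓
Therefore the multiplicative order of 53 modulo 158 is 78.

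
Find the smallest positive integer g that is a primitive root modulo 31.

φ(31) = 31 − 1 = 30 = 2 · 3 · 5.
Test candidates g = 2, 3, … against the prime factors q ∈ {2, 3, 5} of φ(31): g is a generator iff g^(30/q) ≢ 1 for every such q.
g = 2: 2^15 ≡ 1 — hits 1, so not a primitive root.
g = 3: 3^15 ≡ 30; 3^10 ≡ 25; 3^6 ≡ 16 — none is 1, so 3 is a primitive root.
So 3 is the smallest generator of (Z/31Z)^×.

3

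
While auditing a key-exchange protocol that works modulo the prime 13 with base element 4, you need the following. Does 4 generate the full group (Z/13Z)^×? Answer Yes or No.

No

φ(13) = 13 − 1 = 12 = 2^2 · 3.
4 is a primitive root mod 13 iff 4^(φ(13)/q) ≢ 1 for every prime q | φ(13), i.e. q ∈ {2, 3}.
4^6 ≡ 1 (mod 13)  [q = 2: ≡ 1 ✗]
4^4 ≡ 9 (mod 13)  [q = 3: ≢ 1 ✓]
Since 4^6 ≡ 1, the order of 4 divides 6 < 12, so 4 is not a primitive root.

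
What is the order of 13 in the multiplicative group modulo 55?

20

By Lagrange's theorem, ord_55(13) divides φ(55) = φ(5·11) = (5−1)·(11−1) = 4·10 = 40 = 2^3 · 5.
Divisors of 40: 1, 2, 4, 5, 8, 10, 20, 40.
Test each divisor d:
13^1 ≡ 13 (mod 55)
13^2 ≡ 4 (mod 55)
13^4 ≡ 16 (mod 55)
13^5 ≡ 43 (mod 55)
13^8 ≡ 36 (mod 55)
13^10 ≡ 34 (mod 55)
13^20 ≡ 1 (mod 55) ✓
So ord_55(13) = 20.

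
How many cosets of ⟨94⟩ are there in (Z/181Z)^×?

2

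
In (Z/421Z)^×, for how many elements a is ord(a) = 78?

0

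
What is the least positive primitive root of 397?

5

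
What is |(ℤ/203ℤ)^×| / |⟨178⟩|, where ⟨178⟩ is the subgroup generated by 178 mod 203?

4

ord(178) | φ(203) = φ(7·29) = (7−1)·(29−1) = 6·28 = 168 = 2^3 · 3 · 7.
Divisors of 168: 1, 2, 3, 4, 6, 7, 8, 12, 14, 21, 24, 28, 42, 56, 84, 168.
Evaluate successive powers at the divisors of 168:
178^1 ≡ 178 (mod 203)
178^2 ≡ 16 (mod 203)
178^3 ≡ 6 (mod 203)
178^4 ≡ 53 (mod 203)
178^6 ≡ 36 (mod 203)
178^7 ≡ 115 (mod 203)
178^8 ≡ 170 (mod 203)
178^12 ≡ 78 (mod 203)
178^14 ≡ 30 (mod 203)
178^21 ≡ 202 (mod 203)
178^24 ≡ 197 (mod 203)
178^28 ≡ 88 (mod 203)
178^42 ≡ 1 (mod 203) ✓
So ord_203(178) = 42, hence |⟨178⟩| = 42.
Index = |(Z/203Z)^×| / |⟨178⟩| = 168 / 42 = 4.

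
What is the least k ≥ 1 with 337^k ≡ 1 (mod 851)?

Since 337 ∈ (Z/851Z)^×, its order divides φ(851) = φ(23·37) = (23−1)·(37−1) = 22·36 = 792 = 2^3 · 3^2 · 11.
Divisors of 792: 1, 2, 3, 4, 6, 8, 9, 11, 12, 18, 22, 24, 33, 36, 44, 66, 72, 88, 99, 132, 198, 264, 396, 792.
Compute 337^d (mod 851) for the divisors d until we hit 1:
337^1 ≡ 337 (mod 851)
337^2 ≡ 386 (mod 851)
337^3 ≡ 730 (mod 851)
337^4 ≡ 71 (mod 851)
337^6 ≡ 174 (mod 851)
337^8 ≡ 786 (mod 851)
337^9 ≡ 221 (mod 851)
337^11 ≡ 206 (mod 851)
337^12 ≡ 491 (mod 851)
337^18 ≡ 334 (mod 851)
337^22 ≡ 737 (mod 851)
337^24 ≡ 248 (mod 851)
337^33 ≡ 344 (mod 851)
337^36 ≡ 75 (mod 851)
337^44 ≡ 231 (mod 851)
337^66 ≡ 47 (mod 851)
337^72 ≡ 519 (mod 851)
337^88 ≡ 599 (mod 851)
337^99 ≡ 850 (mod 851)
337^132 ≡ 507 (mod 851)
337^198 ≡ 1 (mod 851) ✓
Therefore the multiplicative order of 337 modulo 851 is 198.

198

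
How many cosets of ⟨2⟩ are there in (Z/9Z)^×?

1

ord(2) | φ(9) = φ(3^2) = 3·(3−1) = 6 = 2 · 3.
Divisors of 6: 1, 2, 3, 6.
Check 2^d mod 9 for each divisor in increasing order:
2^1 ≡ 2 (mod 9)
2^2 ≡ 4 (mod 9)
2^3 ≡ 8 (mod 9)
2^6 ≡ 1 (mod 9) ✓
So ord_9(2) = 6, hence |⟨2⟩| = 6.
The index is φ(9) / ord(2) = 6 / 6 = 1.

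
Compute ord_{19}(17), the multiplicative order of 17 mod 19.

9

Since 17 ∈ (Z/19Z)^×, its order divides φ(19) = 19 − 1 = 18 = 2 · 3^2.
Divisors of 18: 1, 2, 3, 6, 9, 18.
Evaluate successive powers at the divisors of 18:
17^1 ≡ 17 (mod 19)
17^2 ≡ 4 (mod 19)
17^3 ≡ 11 (mod 19)
17^6 ≡ 7 (mod 19)
17^9 ≡ 1 (mod 19) ✓
The smallest such exponent is 9, so the order of 17 is 9.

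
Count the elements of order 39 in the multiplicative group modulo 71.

0

φ(71) = 71 − 1 = 70 = 2 · 5 · 7.
Since (Z/71Z)^× is cyclic of order 70, the number of elements of order d is φ(d) when d | 70 and 0 otherwise.
Here 70 is not a multiple of 39, so there are no elements of order 39.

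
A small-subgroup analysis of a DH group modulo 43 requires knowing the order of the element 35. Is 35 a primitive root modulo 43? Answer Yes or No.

No

φ(43) = 43 − 1 = 42 = 2 · 3 · 7.
Test 35^(42/q) mod 43 for each prime factor q of 42:
35^21 ≡ 1 (mod 43)  [q = 2: ≡ 1 ✗]
35^14 ≡ 1 (mod 43)  [q = 3: ≡ 1 ✗]
35^6 ≡ 16 (mod 43)  [q = 7: ≢ 1 ✓]
The check at q = 2 fails, so 35 generates a proper subgroup.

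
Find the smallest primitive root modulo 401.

φ(401) = 401 − 1 = 400 = 2^4 · 5^2.
Test candidates g = 2, 3, … against the prime factors q ∈ {2, 5} of φ(401): g is a generator iff g^(400/q) ≢ 1 for every such q.
g = 2: 2^200 ≡ 1 — hits 1, so not a primitive root.
g = 3: 3^200 ≡ 400; 3^80 ≡ 72 — none is 1, so 3 is a primitive root.
Hence the least primitive root of 401 is 3.

3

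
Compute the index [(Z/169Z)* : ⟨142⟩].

6

ord(142) | φ(169) = φ(13^2) = 13·(13−1) = 156 = 2^2 · 3 · 13.
Divisors of 156: 1, 2, 3, 4, 6, 12, 13, 26, 39, 52, 78, 156.
Compute 142^d (mod 169) for the divisors d until we hit 1:
142^1 ≡ 142
142^2 ≡ 53
142^3 ≡ 90
142^4 ≡ 105
142^6 ≡ 157
142^12 ≡ 144
142^13 ≡ 168
142^26 ≡ 1
So ord_169(142) = 26, hence |⟨142⟩| = 26.
[(Z/169Z)^× : ⟨142⟩] = 156/26 = 6.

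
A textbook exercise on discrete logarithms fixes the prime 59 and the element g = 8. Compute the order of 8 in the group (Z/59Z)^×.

58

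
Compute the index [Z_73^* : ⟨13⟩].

1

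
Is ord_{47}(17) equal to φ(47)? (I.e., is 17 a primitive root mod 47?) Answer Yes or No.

No

φ(47) = 47 − 1 = 46 = 2 · 23.
17 is a primitive root mod 47 iff 17^(φ(47)/q) ≢ 1 for every prime q | φ(47), i.e. q ∈ {2, 23}.
17^23 ≡ 1 (mod 47)  [q = 2: ≡ 1 ✗]
17^2 ≡ 7 (mod 47)  [q = 23: ≢ 1 ✓]
17^23 ≡ 1 shows ord(17) | 23, strictly less than φ(47); not a primitive root.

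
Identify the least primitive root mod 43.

φ(43) = 43 − 1 = 42 = 2 · 3 · 7.
g is a primitive root iff g^(42/q) ≢ 1 (mod 43) for each prime q ∈ {2, 3, 7}.
g = 2: 2^21 ≡ 42; 2^14 ≡ 1 — hits 1, so not a primitive root.
g = 3: 3^21 ≡ 42; 3^14 ≡ 36; 3^6 ≡ 41 — none is 1, so 3 is a primitive root.
So 3 is the smallest generator of (Z/43Z)^×.

3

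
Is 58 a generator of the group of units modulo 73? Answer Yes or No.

Yes

φ(73) = 73 − 1 = 72 = 2^3 · 3^2.
It suffices to check that the order of 58 is not a proper divisor of 72: compute 58^(72/q) for q ∈ {2, 3}.
58^36 ≡ 72 (mod 73)  [q = 2: ≢ 1 ✓]
58^24 ≡ 8 (mod 73)  [q = 3: ≢ 1 ✓]
All checks pass, so 58 has order 72 and is a primitive root modulo 73.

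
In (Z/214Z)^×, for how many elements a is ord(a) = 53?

52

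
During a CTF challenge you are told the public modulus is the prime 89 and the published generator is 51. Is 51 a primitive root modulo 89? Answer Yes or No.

Yes

φ(89) = 89 − 1 = 88 = 2^3 · 11.
An element g generates (Z/89Z)^× iff g^(88/q) ≢ 1 (mod 89) for each prime q ∈ {2, 11}.
51^44 ≡ 88 (mod 89)  [q = 2: ≢ 1 ✓]
51^8 ≡ 67 (mod 89)  [q = 11: ≢ 1 ✓]
All checks pass, so 51 has order 88 and is a primitive root modulo 89.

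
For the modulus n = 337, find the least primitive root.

φ(337) = 337 − 1 = 336 = 2^4 · 3 · 7.
g is a primitive root iff g^(336/q) ≢ 1 (mod 337) for each prime q ∈ {2, 3, 7}.
g = 2: 2^168 ≡ 1 — hits 1, so not a primitive root.
g = 3: 3^168 ≡ 1 — hits 1, so not a primitive root.
g = 4: 4^168 ≡ 1 — hits 1, so not a primitive root.
g = 5: 5^168 ≡ 336; 5^112 ≡ 1 — hits 1, so not a primitive root.
g = 6: 6^168 ≡ 1 — hits 1, so not a primitive root.
g = 7: 7^168 ≡ 1 — hits 1, so not a primitive root.
g = 8: 8^168 ≡ 1 — hits 1, so not a primitive root.
g = 9: 9^168 ≡ 1 — hits 1, so not a primitive root.
g = 10: 10^168 ≡ 336; 10^112 ≡ 128; 10^48 ≡ 175 — none is 1, so 10 is a primitive root.
Hence the least primitive root of 337 is 10.

10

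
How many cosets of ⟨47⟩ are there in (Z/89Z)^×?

2

Since 47 ∈ (Z/89Z)^×, its order divides φ(89) = 89 − 1 = 88 = 2^3 · 11.
Divisors of 88: 1, 2, 4, 8, 11, 22, 44, 88.
Compute 47^d (mod 89) for the divisors d until we hit 1:
47^1 ≡ 47 (mod 89)
47^2 ≡ 73 (mod 89)
47^4 ≡ 78 (mod 89)
47^8 ≡ 32 (mod 89)
47^11 ≡ 55 (mod 89)
47^22 ≡ 88 (mod 89)
47^44 ≡ 1 (mod 89) ✓
Thus |⟨47⟩| = ord(47) = 44.
[(Z/89Z)^× : ⟨47⟩] = 88/44 = 2.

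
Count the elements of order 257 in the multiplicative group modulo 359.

φ(359) = 359 − 1 = 358 = 2 · 179.
Since (Z/359Z)^× is cyclic of order 358, the number of elements of order d is φ(d) when d | 358 and 0 otherwise.
Since 257 ∤ 358, the count is 0.

0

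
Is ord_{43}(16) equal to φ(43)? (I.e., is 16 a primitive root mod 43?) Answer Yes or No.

φ(43) = 43 − 1 = 42 = 2 · 3 · 7.
It suffices to check that the order of 16 is not a proper divisor of 42: compute 16^(42/q) for q ∈ {2, 3, 7}.
16^21 ≡ 1 (mod 43)  [q = 2: ≡ 1 ✗]
16^14 ≡ 1 (mod 43)  [q = 3: ≡ 1 ✗]
16^6 ≡ 35 (mod 43)  [q = 7: ≢ 1 ✓]
16^21 ≡ 1 shows ord(16) | 21, strictly less than φ(43); not a primitive root.

No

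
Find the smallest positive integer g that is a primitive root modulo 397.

5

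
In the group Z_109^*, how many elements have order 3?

φ(109) = 109 − 1 = 108 = 2^2 · 3^3.
Since (Z/109Z)^× is cyclic of order 108, the number of elements of order d is φ(d) when d | 108 and 0 otherwise.
3 | 108, and φ(3) = 3 − 1 = 2.

2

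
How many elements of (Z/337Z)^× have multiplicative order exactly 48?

φ(337) = 337 − 1 = 336 = 2^4 · 3 · 7.
Since (Z/337Z)^× is cyclic of order 336, the number of elements of order d is φ(d) when d | 336 and 0 otherwise.
48 = 2^4 · 3 divides 336, and φ(48) = 16.

16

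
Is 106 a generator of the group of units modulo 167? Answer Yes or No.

Yes

φ(167) = 167 − 1 = 166 = 2 · 83.
106 is a primitive root mod 167 iff 106^(φ(167)/q) ≢ 1 for every prime q | φ(167), i.e. q ∈ {2, 83}.
106^83 ≡ 166 (mod 167)  [q = 2: ≢ 1 ✓]
106^2 ≡ 47 (mod 167)  [q = 83: ≢ 1 ✓]
None equal 1, so ord_167(106) = 166: 106 is a primitive root.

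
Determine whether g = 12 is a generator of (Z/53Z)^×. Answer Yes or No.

φ(53) = 53 − 1 = 52 = 2^2 · 13.
An element g generates (Z/53Z)^× iff g^(52/q) ≢ 1 (mod 53) for each prime q ∈ {2, 13}.
12^26 ≡ 52 (mod 53)  [q = 2: ≢ 1 ✓]
12^4 ≡ 13 (mod 53)  [q = 13: ≢ 1 ✓]
None equal 1, so ord_53(12) = 52: 12 is a primitive root.

Yes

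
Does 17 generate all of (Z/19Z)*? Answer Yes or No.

No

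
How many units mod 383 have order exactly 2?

1

φ(383) = 383 − 1 = 382 = 2 · 191.
In a cyclic group of order 382, there are φ(d) elements of order d for each divisor d of 382, and zero for non-divisors.
2 | 382, and φ(2) = 2 − 1 = 1.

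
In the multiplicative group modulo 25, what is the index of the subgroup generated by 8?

1

ord(8) | φ(25) = φ(5^2) = 5·(5−1) = 20 = 2^2 · 5.
Divisors of 20: 1, 2, 4, 5, 10, 20.
Check 8^d mod 25 for each divisor in increasing order:
8^1 ≡ 8
8^2 ≡ 14
8^4 ≡ 21
8^5 ≡ 18
8^10 ≡ 24
8^20 ≡ 1
The order of 8 is 20, so the subgroup it generates has 20 elements.
The index is φ(25) / ord(8) = 20 / 20 = 1.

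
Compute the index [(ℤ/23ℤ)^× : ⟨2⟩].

ord(2) | φ(23) = 23 − 1 = 22 = 2 · 11.
Divisors of 22: 1, 2, 11, 22.
Compute 2^d (mod 23) for the divisors d until we hit 1:
2^1 ≡ 2 (mod 23)
2^2 ≡ 4 (mod 23)
2^11 ≡ 1 (mod 23) ✓
Thus |⟨2⟩| = ord(2) = 11.
The index is φ(23) / ord(2) = 22 / 11 = 2.

2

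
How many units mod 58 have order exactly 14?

6

φ(58) = φ(2)·φ(29) = 1·28 = 28 = 2^2 · 7.
(Z/58Z)^× is cyclic (|G| = 28); a cyclic group of order m has exactly φ(d) elements of each order d | m, and none otherwise.
14 = 2 · 7 divides 28, and φ(14) = 6.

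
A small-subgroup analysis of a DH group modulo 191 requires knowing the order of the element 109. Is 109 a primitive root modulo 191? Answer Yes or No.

φ(191) = 191 − 1 = 190 = 2 · 5 · 19.
109 is a primitive root mod 191 iff 109^(φ(191)/q) ≢ 1 for every prime q | φ(191), i.e. q ∈ {2, 5, 19}.
109^95 ≡ 1 (mod 191)  [q = 2: ≡ 1 ✗]
109^38 ≡ 49 (mod 191)  [q = 5: ≢ 1 ✓]
109^10 ≡ 1 (mod 191)  [q = 19: ≡ 1 ✗]
The check at q = 2 fails, so 109 generates a proper subgroup.

No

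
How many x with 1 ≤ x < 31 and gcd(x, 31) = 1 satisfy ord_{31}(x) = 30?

8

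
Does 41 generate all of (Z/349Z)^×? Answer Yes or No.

No

φ(349) = 349 − 1 = 348 = 2^2 · 3 · 29.
41 is a primitive root mod 349 iff 41^(φ(349)/q) ≢ 1 for every prime q | φ(349), i.e. q ∈ {2, 3, 29}.
41^174 ≡ 1 (mod 349)  [q = 2: ≡ 1 ✗]
41^116 ≡ 1 (mod 349)  [q = 3: ≡ 1 ✗]
41^12 ≡ 280 (mod 349)  [q = 29: ≢ 1 ✓]
The check at q = 2 fails, so 41 generates a proper subgroup.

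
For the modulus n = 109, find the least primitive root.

6

φ(109) = 109 − 1 = 108 = 2^2 · 3^3.
g is a primitive root iff g^(108/q) ≢ 1 (mod 109) for each prime q ∈ {2, 3}.
g = 2: 2^54 ≡ 108; 2^36 ≡ 1 — hits 1, so not a primitive root.
g = 3: 3^54 ≡ 1 — hits 1, so not a primitive root.
g = 4: 4^54 ≡ 1 — hits 1, so not a primitive root.
g = 5: 5^54 ≡ 1 — hits 1, so not a primitive root.
g = 6: 6^54 ≡ 108; 6^36 ≡ 63 — none is 1, so 6 is a primitive root.
So 6 is the smallest generator of (Z/109Z)^×.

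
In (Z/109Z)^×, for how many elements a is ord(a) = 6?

2

φ(109) = 109 − 1 = 108 = 2^2 · 3^3.
In a cyclic group of order 108, there are φ(d) elements of order d for each divisor d of 108, and zero for non-divisors.
6 = 2 · 3 divides 108, and φ(6) = 2.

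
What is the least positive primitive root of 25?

2

φ(25) = φ(5^2) = 5·(5−1) = 20 = 2^2 · 5.
g is a primitive root iff g^(20/q) ≢ 1 (mod 25) for each prime q ∈ {2, 5}.
g = 2: 2^10 ≡ 24; 2^4 ≡ 16 — none is 1, so 2 is a primitive root.
So 2 is the smallest generator of (Z/25Z)^×.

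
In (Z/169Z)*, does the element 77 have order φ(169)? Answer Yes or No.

No

φ(169) = φ(13^2) = 13·(13−1) = 156 = 2^2 · 3 · 13.
77 is a primitive root mod 169 iff 77^(φ(169)/q) ≢ 1 for every prime q | φ(169), i.e. q ∈ {2, 3, 13}.
77^78 ≡ 1 (mod 169)  [q = 2: ≡ 1 ✗]
77^52 ≡ 1 (mod 169)  [q = 3: ≡ 1 ✗]
77^12 ≡ 79 (mod 169)  [q = 13: ≢ 1 ✓]
Since 77^78 ≡ 1, the order of 77 divides 78 < 156, so 77 is not a primitive root.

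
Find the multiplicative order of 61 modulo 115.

22

By Lagrange's theorem, ord_115(61) divides φ(115) = φ(5·23) = (5−1)·(23−1) = 4·22 = 88 = 2^3 · 11.
Divisors of 88: 1, 2, 4, 8, 11, 22, 44, 88.
Check 61^d mod 115 for each divisor in increasing order:
61^1 ≡ 61 (mod 115)
61^2 ≡ 41 (mod 115)
61^4 ≡ 71 (mod 115)
61^8 ≡ 96 (mod 115)
61^11 ≡ 91 (mod 115)
61^22 ≡ 1 (mod 115) ✓
Therefore the multiplicative order of 61 modulo 115 is 22.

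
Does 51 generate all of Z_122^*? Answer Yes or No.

Yes

φ(122) = φ(2)·φ(61) = 1·60 = 60 = 2^2 · 3 · 5.
It suffices to check that the order of 51 is not a proper divisor of 60: compute 51^(60/q) for q ∈ {2, 3, 5}.
51^30 ≡ 121 (mod 122)  [q = 2: ≢ 1 ✓]
51^20 ≡ 13 (mod 122)  [q = 3: ≢ 1 ✓]
51^12 ≡ 119 (mod 122)  [q = 5: ≢ 1 ✓]
None equal 1, so ord_122(51) = 60: 51 is a primitive root.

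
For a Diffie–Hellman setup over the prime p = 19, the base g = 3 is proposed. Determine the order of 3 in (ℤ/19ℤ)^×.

18

ord(3) | φ(19) = 19 − 1 = 18 = 2 · 3^2.
Divisors of 18: 1, 2, 3, 6, 9, 18.
Check 3^d mod 19 for each divisor in increasing order:
3^1 ≡ 3 (mod 19)
3^2 ≡ 9 (mod 19)
3^3 ≡ 8 (mod 19)
3^6 ≡ 7 (mod 19)
3^9 ≡ 18 (mod 19)
3^18 ≡ 1 (mod 19) ✓
Hence ord(3) = 18.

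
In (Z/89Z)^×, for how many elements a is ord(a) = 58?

0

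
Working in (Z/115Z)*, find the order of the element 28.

The order of 28 must divide φ(115) = φ(5·23) = (5−1)·(23−1) = 4·22 = 88 = 2^3 · 11.
Divisors of 88: 1, 2, 4, 8, 11, 22, 44, 88.
Check 28^d mod 115 for each divisor in increasing order:
28^1 ≡ 28 (mod 115)
28^2 ≡ 94 (mod 115)
28^4 ≡ 96 (mod 115)
28^8 ≡ 16 (mod 115)
28^11 ≡ 22 (mod 115)
28^22 ≡ 24 (mod 115)
28^44 ≡ 1 (mod 115) ✓
Therefore the multiplicative order of 28 modulo 115 is 44.

44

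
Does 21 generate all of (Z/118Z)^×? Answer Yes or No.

No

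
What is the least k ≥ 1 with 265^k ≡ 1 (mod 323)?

Since 265 ∈ (Z/323Z)^×, its order divides φ(323) = φ(17·19) = (17−1)·(19−1) = 16·18 = 288 = 2^5 · 3^2.
Divisors of 288: 1, 2, 3, 4, 6, 8, 9, 12, 16, 18, 24, 32, 36, 48, 72, 96, 144, 288.
Compute 265^d (mod 323) for the divisors d until we hit 1:
265^1 ≡ 265 (mod 323)
265^2 ≡ 134 (mod 323)
265^3 ≡ 303 (mod 323)
265^4 ≡ 191 (mod 323)
265^6 ≡ 77 (mod 323)
265^8 ≡ 305 (mod 323)
265^9 ≡ 75 (mod 323)
265^12 ≡ 115 (mod 323)
265^16 ≡ 1 (mod 323) ✓
So ord_323(265) = 16.

16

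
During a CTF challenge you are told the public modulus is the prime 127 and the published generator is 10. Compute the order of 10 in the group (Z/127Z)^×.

ord(10) | φ(127) = 127 − 1 = 126 = 2 · 3^2 · 7.
Divisors of 126: 1, 2, 3, 6, 7, 9, 14, 18, 21, 42, 63, 126.
Compute 10^d (mod 127) for the divisors d until we hit 1:
10^1 ≡ 10 (mod 127)
10^2 ≡ 100 (mod 127)
10^3 ≡ 111 (mod 127)
10^6 ≡ 2 (mod 127)
10^7 ≡ 20 (mod 127)
10^9 ≡ 95 (mod 127)
10^14 ≡ 19 (mod 127)
10^18 ≡ 8 (mod 127)
10^21 ≡ 126 (mod 127)
10^42 ≡ 1 (mod 127) ✓
The smallest such exponent is 42, so the order of 10 is 42.

42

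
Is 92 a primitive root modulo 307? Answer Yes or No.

Yes

φ(307) = 307 − 1 = 306 = 2 · 3^2 · 17.
Test 92^(306/q) mod 307 for each prime factor q of 306:
92^153 ≡ 306 (mod 307)  [q = 2: ≢ 1 ✓]
92^102 ≡ 17 (mod 307)  [q = 3: ≢ 1 ✓]
92^18 ≡ 273 (mod 307)  [q = 17: ≢ 1 ✓]
Every test exponent gives a nontrivial residue, hence 92 generates the full group.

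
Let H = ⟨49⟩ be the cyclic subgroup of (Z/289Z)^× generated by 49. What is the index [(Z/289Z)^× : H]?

2

The order of 49 must divide φ(289) = φ(17^2) = 17·(17−1) = 272 = 2^4 · 17.
Divisors of 272: 1, 2, 4, 8, 16, 17, 34, 68, 136, 272.
Evaluate successive powers at the divisors of 272:
49^1 ≡ 49 (mod 289)
49^2 ≡ 89 (mod 289)
49^4 ≡ 118 (mod 289)
49^8 ≡ 52 (mod 289)
49^16 ≡ 103 (mod 289)
49^17 ≡ 134 (mod 289)
49^34 ≡ 38 (mod 289)
49^68 ≡ 288 (mod 289)
49^136 ≡ 1 (mod 289) ✓
So ord_289(49) = 136, hence |⟨49⟩| = 136.
[(Z/289Z)^× : ⟨49⟩] = 272/136 = 2.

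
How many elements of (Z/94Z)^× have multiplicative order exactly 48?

φ(94) = φ(2)·φ(47) = 1·46 = 46 = 2 · 23.
In a cyclic group of order 46, there are φ(d) elements of order d for each divisor d of 46, and zero for non-divisors.
48 does not divide 46, so no element of (Z/94Z)^× has order 48.

0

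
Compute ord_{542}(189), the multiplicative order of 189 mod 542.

By Lagrange's theorem, ord_542(189) divides φ(542) = φ(2)·φ(271) = 1·270 = 270 = 2 · 3^3 · 5.
Divisors of 270: 1, 2, 3, 5, 6, 9, 10, 15, 18, 27, 30, 45, 54, 90, 135, 270.
Compute 189^d (mod 542) for the divisors d until we hit 1:
189^1 ≡ 189
189^2 ≡ 491
189^3 ≡ 117
189^5 ≡ 537
189^6 ≡ 139
189^9 ≡ 3
189^10 ≡ 25
189^15 ≡ 417
189^18 ≡ 9
189^27 ≡ 27
189^30 ≡ 449
189^45 ≡ 243
189^54 ≡ 187
189^90 ≡ 513
189^135 ≡ 541
189^270 ≡ 1
Hence ord(189) = 270.

270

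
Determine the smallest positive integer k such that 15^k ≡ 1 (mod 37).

36

By Lagrange's theorem, ord_37(15) divides φ(37) = 37 − 1 = 36 = 2^2 · 3^2.
Divisors of 36: 1, 2, 3, 4, 6, 9, 12, 18, 36.
Test each divisor d:
15^1 ≡ 15 (mod 37)
15^2 ≡ 3 (mod 37)
15^3 ≡ 8 (mod 37)
15^4 ≡ 9 (mod 37)
15^6 ≡ 27 (mod 37)
15^9 ≡ 31 (mod 37)
15^12 ≡ 26 (mod 37)
15^18 ≡ 36 (mod 37)
15^36 ≡ 1 (mod 37) ✓
The smallest such exponent is 36, so the order of 15 is 36.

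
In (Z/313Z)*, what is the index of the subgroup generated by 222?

By Lagrange's theorem, ord_313(222) divides φ(313) = 313 − 1 = 312 = 2^3 · 3 · 13.
Divisors of 312: 1, 2, 3, 4, 6, 8, 12, 13, 24, 26, 39, 52, 78, 104, 156, 312.
Test each divisor d:
222^1 ≡ 222 (mod 313)
222^2 ≡ 143 (mod 313)
222^3 ≡ 133 (mod 313)
222^4 ≡ 104 (mod 313)
222^6 ≡ 161 (mod 313)
222^8 ≡ 174 (mod 313)
222^12 ≡ 255 (mod 313)
222^13 ≡ 270 (mod 313)
222^24 ≡ 234 (mod 313)
222^26 ≡ 284 (mod 313)
222^39 ≡ 308 (mod 313)
222^52 ≡ 215 (mod 313)
222^78 ≡ 25 (mod 313)
222^104 ≡ 214 (mod 313)
222^156 ≡ 312 (mod 313)
222^312 ≡ 1 (mod 313) ✓
The order of 222 is 312, so the subgroup it generates has 312 elements.
The index is φ(313) / ord(222) = 312 / 312 = 1.

1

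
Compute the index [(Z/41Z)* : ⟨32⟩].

Since 32 ∈ (Z/41Z)^×, its order divides φ(41) = 41 − 1 = 40 = 2^3 · 5.
Divisors of 40: 1, 2, 4, 5, 8, 10, 20, 40.
Evaluate successive powers at the divisors of 40:
32^1 ≡ 32 (mod 41)
32^2 ≡ 40 (mod 41)
32^4 ≡ 1 (mod 41) ✓
The order of 32 is 4, so the subgroup it generates has 4 elements.
The index is φ(41) / ord(32) = 40 / 4 = 10.

10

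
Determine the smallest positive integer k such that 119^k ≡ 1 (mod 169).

156

Since 119 ∈ (Z/169Z)^×, its order divides φ(169) = φ(13^2) = 13·(13−1) = 156 = 2^2 · 3 · 13.
Divisors of 156: 1, 2, 3, 4, 6, 12, 13, 26, 39, 52, 78, 156.
Test each divisor d:
119^1 ≡ 119
119^2 ≡ 134
119^3 ≡ 60
119^4 ≡ 42
119^6 ≡ 51
119^12 ≡ 66
119^13 ≡ 80
119^26 ≡ 147
119^39 ≡ 99
119^52 ≡ 146
119^78 ≡ 168
119^156 ≡ 1
Therefore the multiplicative order of 119 modulo 169 is 156.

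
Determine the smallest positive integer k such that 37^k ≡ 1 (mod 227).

Since 37 ∈ (Z/227Z)^×, its order divides φ(227) = 227 − 1 = 226 = 2 · 113.
Divisors of 226: 1, 2, 113, 226.
Compute 37^d (mod 227) for the divisors d until we hit 1:
37^1 ≡ 37
37^2 ≡ 7
37^113 ≡ 226
37^226 ≡ 1
So ord_227(37) = 226.

226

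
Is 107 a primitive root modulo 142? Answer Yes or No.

No

φ(142) = φ(2)·φ(71) = 1·70 = 70 = 2 · 5 · 7.
107 is a primitive root mod 142 iff 107^(φ(142)/q) ≢ 1 for every prime q | φ(142), i.e. q ∈ {2, 5, 7}.
107^35 ≡ 1 (mod 142)  [q = 2: ≡ 1 ✗]
107^14 ≡ 25 (mod 142)  [q = 5: ≢ 1 ✓]
107^10 ≡ 45 (mod 142)  [q = 7: ≢ 1 ✓]
107^35 ≡ 1 shows ord(107) | 35, strictly less than φ(142); not a primitive root.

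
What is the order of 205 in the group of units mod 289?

17

By Lagrange's theorem, ord_289(205) divides φ(289) = φ(17^2) = 17·(17−1) = 272 = 2^4 · 17.
Divisors of 272: 1, 2, 4, 8, 16, 17, 34, 68, 136, 272.
Check 205^d mod 289 for each divisor in increasing order:
205^1 ≡ 205 (mod 289)
205^2 ≡ 120 (mod 289)
205^4 ≡ 239 (mod 289)
205^8 ≡ 188 (mod 289)
205^16 ≡ 86 (mod 289)
205^17 ≡ 1 (mod 289) ✓
Therefore the multiplicative order of 205 modulo 289 is 17.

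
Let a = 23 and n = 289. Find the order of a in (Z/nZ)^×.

The order of 23 must divide φ(289) = φ(17^2) = 17·(17−1) = 272 = 2^4 · 17.
Divisors of 272: 1, 2, 4, 8, 16, 17, 34, 68, 136, 272.
Test each divisor d:
23^1 ≡ 23
23^2 ≡ 240
23^4 ≡ 89
23^8 ≡ 118
23^16 ≡ 52
23^17 ≡ 40
23^34 ≡ 155
23^68 ≡ 38
23^136 ≡ 288
23^272 ≡ 1
Hence ord(23) = 272.

272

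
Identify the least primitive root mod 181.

φ(181) = 181 − 1 = 180 = 2^2 · 3^2 · 5.
Test candidates g = 2, 3, … against the prime factors q ∈ {2, 3, 5} of φ(181): g is a generator iff g^(180/q) ≢ 1 for every such q.
g = 2: 2^90 ≡ 180; 2^60 ≡ 48; 2^36 ≡ 59 — none is 1, so 2 is a primitive root.
Hence the least primitive root of 181 is 2.

2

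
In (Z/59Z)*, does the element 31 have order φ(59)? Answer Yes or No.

Yes

φ(59) = 59 − 1 = 58 = 2 · 29.
31 is a primitive root mod 59 iff 31^(φ(59)/q) ≢ 1 for every prime q | φ(59), i.e. q ∈ {2, 29}.
31^29 ≡ 58 (mod 59)  [q = 2: ≢ 1 ✓]
31^2 ≡ 17 (mod 59)  [q = 29: ≢ 1 ✓]
Every test exponent gives a nontrivial residue, hence 31 generates the full group.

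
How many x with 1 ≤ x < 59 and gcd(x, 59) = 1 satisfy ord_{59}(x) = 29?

φ(59) = 59 − 1 = 58 = 2 · 29.
(Z/59Z)^× is cyclic (|G| = 58); a cyclic group of order m has exactly φ(d) elements of each order d | m, and none otherwise.
29 | 58, and φ(29) = 29 − 1 = 28.

28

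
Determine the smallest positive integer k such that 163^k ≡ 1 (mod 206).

Since 163 ∈ (Z/206Z)^×, its order divides φ(206) = φ(2)·φ(103) = 1·102 = 102 = 2 · 3 · 17.
Divisors of 102: 1, 2, 3, 6, 17, 34, 51, 102.
Test each divisor d:
163^1 ≡ 163 (mod 206)
163^2 ≡ 201 (mod 206)
163^3 ≡ 9 (mod 206)
163^6 ≡ 81 (mod 206)
163^17 ≡ 159 (mod 206)
163^34 ≡ 149 (mod 206)
163^51 ≡ 1 (mod 206) ✓
Hence ord(163) = 51.

51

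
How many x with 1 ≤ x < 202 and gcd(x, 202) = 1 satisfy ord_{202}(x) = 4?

φ(202) = φ(2)·φ(101) = 1·100 = 100 = 2^2 · 5^2.
Since (Z/202Z)^× is cyclic of order 100, the number of elements of order d is φ(d) when d | 100 and 0 otherwise.
4 = 2^2 divides 100, and φ(4) = 2.

2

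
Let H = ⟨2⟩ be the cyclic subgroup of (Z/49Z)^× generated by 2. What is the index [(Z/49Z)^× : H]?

2

ord(2) | φ(49) = φ(7^2) = 7·(7−1) = 42 = 2 · 3 · 7.
Divisors of 42: 1, 2, 3, 6, 7, 14, 21, 42.
Test each divisor d:
2^1 ≡ 2
2^2 ≡ 4
2^3 ≡ 8
2^6 ≡ 15
2^7 ≡ 30
2^14 ≡ 18
2^21 ≡ 1
The order of 2 is 21, so the subgroup it generates has 21 elements.
The index is φ(49) / ord(2) = 42 / 21 = 2.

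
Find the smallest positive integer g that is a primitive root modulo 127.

3

φ(127) = 127 − 1 = 126 = 2 · 3^2 · 7.
g is a primitive root iff g^(126/q) ≢ 1 (mod 127) for each prime q ∈ {2, 3, 7}.
g = 2: 2^63 ≡ 1 — hits 1, so not a primitive root.
g = 3: 3^63 ≡ 126; 3^42 ≡ 107; 3^18 ≡ 4 — none is 1, so 3 is a primitive root.
So 3 is the smallest generator of (Z/127Z)^×.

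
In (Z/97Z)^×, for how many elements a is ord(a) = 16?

φ(97) = 97 − 1 = 96 = 2^5 · 3.
In a cyclic group of order 96, there are φ(d) elements of order d for each divisor d of 96, and zero for non-divisors.
16 = 2^4 divides 96, and φ(16) = 8.

8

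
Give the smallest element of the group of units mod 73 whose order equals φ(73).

5

φ(73) = 73 − 1 = 72 = 2^3 · 3^2.
Test candidates g = 2, 3, … against the prime factors q ∈ {2, 3} of φ(73): g is a generator iff g^(72/q) ≢ 1 for every such q.
g = 2: 2^36 ≡ 1 — hits 1, so not a primitive root.
g = 3: 3^36 ≡ 1 — hits 1, so not a primitive root.
g = 4: 4^36 ≡ 1 — hits 1, so not a primitive root.
g = 5: 5^36 ≡ 72; 5^24 ≡ 8 — none is 1, so 5 is a primitive root.
So 5 is the smallest generator of (Z/73Z)^×.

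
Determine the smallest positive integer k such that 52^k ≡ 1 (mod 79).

13

By Lagrange's theorem, ord_79(52) divides φ(79) = 79 − 1 = 78 = 2 · 3 · 13.
Divisors of 78: 1, 2, 3, 6, 13, 26, 39, 78.
Check 52^d mod 79 for each divisor in increasing order:
52^1 ≡ 52 (mod 79)
52^2 ≡ 18 (mod 79)
52^3 ≡ 67 (mod 79)
52^6 ≡ 65 (mod 79)
52^13 ≡ 1 (mod 79) ✓
Hence ord(52) = 13.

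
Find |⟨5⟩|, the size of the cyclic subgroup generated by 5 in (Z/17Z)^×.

ord(5) | φ(17) = 17 − 1 = 16 = 2^4.
Divisors of 16: 1, 2, 4, 8, 16.
Check 5^d mod 17 for each divisor in increasing order:
5^1 ≡ 5
5^2 ≡ 8
5^4 ≡ 13
5^8 ≡ 16
5^16 ≡ 1
The smallest such exponent is 16, so the order of 5 is 16.

16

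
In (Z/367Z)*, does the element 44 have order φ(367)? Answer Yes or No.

No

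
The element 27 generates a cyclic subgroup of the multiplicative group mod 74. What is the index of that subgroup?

6

By Lagrange's theorem, ord_74(27) divides φ(74) = φ(2)·φ(37) = 1·36 = 36 = 2^2 · 3^2.
Divisors of 36: 1, 2, 3, 4, 6, 9, 12, 18, 36.
Compute 27^d (mod 74) for the divisors d until we hit 1:
27^1 ≡ 27 (mod 74)
27^2 ≡ 63 (mod 74)
27^3 ≡ 73 (mod 74)
27^4 ≡ 47 (mod 74)
27^6 ≡ 1 (mod 74) ✓
So ord_74(27) = 6, hence |⟨27⟩| = 6.
The index is φ(74) / ord(27) = 36 / 6 = 6.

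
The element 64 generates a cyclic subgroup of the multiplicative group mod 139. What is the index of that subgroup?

By Lagrange's theorem, ord_139(64) divides φ(139) = 139 − 1 = 138 = 2 · 3 · 23.
Divisors of 138: 1, 2, 3, 6, 23, 46, 69, 138.
Compute 64^d (mod 139) for the divisors d until we hit 1:
64^1 ≡ 64 (mod 139)
64^2 ≡ 65 (mod 139)
64^3 ≡ 129 (mod 139)
64^6 ≡ 100 (mod 139)
64^23 ≡ 1 (mod 139) ✓
So ord_139(64) = 23, hence |⟨64⟩| = 23.
The index is φ(139) / ord(64) = 138 / 23 = 6.

6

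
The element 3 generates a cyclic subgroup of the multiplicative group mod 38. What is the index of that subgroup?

Since 3 ∈ (Z/38Z)^×, its order divides φ(38) = φ(2)·φ(19) = 1·18 = 18 = 2 · 3^2.
Divisors of 18: 1, 2, 3, 6, 9, 18.
Compute 3^d (mod 38) for the divisors d until we hit 1:
3^1 ≡ 3
3^2 ≡ 9
3^3 ≡ 27
3^6 ≡ 7
3^9 ≡ 37
3^18 ≡ 1
Thus |⟨3⟩| = ord(3) = 18.
[(Z/38Z)^× : ⟨3⟩] = 18/18 = 1.

1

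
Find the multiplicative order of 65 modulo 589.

30

The order of 65 must divide φ(589) = φ(19·31) = (19−1)·(31−1) = 18·30 = 540 = 2^2 · 3^3 · 5.
Divisors of 540: 1, 2, 3, 4, 5, 6, 9, 10, 12, 15, 18, 20, 27, 30, 36, 45, 54, 60, 90, 108, 135, 180, 270, 540.
Compute 65^d (mod 589) for the divisors d until we hit 1:
65^1 ≡ 65 (mod 589)
65^2 ≡ 102 (mod 589)
65^3 ≡ 151 (mod 589)
65^4 ≡ 391 (mod 589)
65^5 ≡ 88 (mod 589)
65^6 ≡ 419 (mod 589)
65^9 ≡ 246 (mod 589)
65^10 ≡ 87 (mod 589)
65^12 ≡ 39 (mod 589)
65^15 ≡ 588 (mod 589)
65^18 ≡ 438 (mod 589)
65^20 ≡ 501 (mod 589)
65^27 ≡ 550 (mod 589)
65^30 ≡ 1 (mod 589) ✓
Therefore the multiplicative order of 65 modulo 589 is 30.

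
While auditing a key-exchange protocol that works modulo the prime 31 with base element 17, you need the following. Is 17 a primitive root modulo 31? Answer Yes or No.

Yes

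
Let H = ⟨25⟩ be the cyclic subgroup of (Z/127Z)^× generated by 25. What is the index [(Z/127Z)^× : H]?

Since 25 ∈ (Z/127Z)^×, its order divides φ(127) = 127 − 1 = 126 = 2 · 3^2 · 7.
Divisors of 126: 1, 2, 3, 6, 7, 9, 14, 18, 21, 42, 63, 126.
Evaluate successive powers at the divisors of 126:
25^1 ≡ 25 (mod 127)
25^2 ≡ 117 (mod 127)
25^3 ≡ 4 (mod 127)
25^6 ≡ 16 (mod 127)
25^7 ≡ 19 (mod 127)
25^9 ≡ 64 (mod 127)
25^14 ≡ 107 (mod 127)
25^18 ≡ 32 (mod 127)
25^21 ≡ 1 (mod 127) ✓
The order of 25 is 21, so the subgroup it generates has 21 elements.
The index is φ(127) / ord(25) = 126 / 21 = 6.

6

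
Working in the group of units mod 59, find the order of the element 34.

ord(34) | φ(59) = 59 − 1 = 58 = 2 · 29.
Divisors of 58: 1, 2, 29, 58.
Check 34^d mod 59 for each divisor in increasing order:
34^1 ≡ 34 (mod 59)
34^2 ≡ 35 (mod 59)
34^29 ≡ 58 (mod 59)
34^58 ≡ 1 (mod 59) ✓
The smallest such exponent is 58, so the order of 34 is 58.

58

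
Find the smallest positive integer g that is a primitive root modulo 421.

2

φ(421) = 421 − 1 = 420 = 2^2 · 3 · 5 · 7.
g is a primitive root iff g^(420/q) ≢ 1 (mod 421) for each prime q ∈ {2, 3, 5, 7}.
g = 2: 2^210 ≡ 420; 2^140 ≡ 400; 2^84 ≡ 279; 2^60 ≡ 370 — none is 1, so 2 is a primitive root.
So 2 is the smallest generator of (Z/421Z)^×.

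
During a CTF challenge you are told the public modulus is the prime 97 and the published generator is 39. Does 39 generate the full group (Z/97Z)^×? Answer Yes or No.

Yes

φ(97) = 97 − 1 = 96 = 2^5 · 3.
39 is a primitive root mod 97 iff 39^(φ(97)/q) ≢ 1 for every prime q | φ(97), i.e. q ∈ {2, 3}.
39^48 ≡ 96 (mod 97)  [q = 2: ≢ 1 ✓]
39^32 ≡ 61 (mod 97)  [q = 3: ≢ 1 ✓]
Every test exponent gives a nontrivial residue, hence 39 generates the full group.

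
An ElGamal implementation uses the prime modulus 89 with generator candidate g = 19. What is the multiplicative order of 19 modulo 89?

ord(19) | φ(89) = 89 − 1 = 88 = 2^3 · 11.
Divisors of 88: 1, 2, 4, 8, 11, 22, 44, 88.
Evaluate successive powers at the divisors of 88:
19^1 ≡ 19 (mod 89)
19^2 ≡ 5 (mod 89)
19^4 ≡ 25 (mod 89)
19^8 ≡ 2 (mod 89)
19^11 ≡ 12 (mod 89)
19^22 ≡ 55 (mod 89)
19^44 ≡ 88 (mod 89)
19^88 ≡ 1 (mod 89) ✓
The smallest such exponent is 88, so the order of 19 is 88.

88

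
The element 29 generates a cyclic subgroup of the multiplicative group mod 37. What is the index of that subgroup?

3

ord(29) | φ(37) = 37 − 1 = 36 = 2^2 · 3^2.
Divisors of 36: 1, 2, 3, 4, 6, 9, 12, 18, 36.
Compute 29^d (mod 37) for the divisors d until we hit 1:
29^1 ≡ 29 (mod 37)
29^2 ≡ 27 (mod 37)
29^3 ≡ 6 (mod 37)
29^4 ≡ 26 (mod 37)
29^6 ≡ 36 (mod 37)
29^9 ≡ 31 (mod 37)
29^12 ≡ 1 (mod 37) ✓
Thus |⟨29⟩| = ord(29) = 12.
Index = |(Z/37Z)^×| / |⟨29⟩| = 36 / 12 = 3.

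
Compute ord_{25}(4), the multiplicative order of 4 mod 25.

10

The order of 4 must divide φ(25) = φ(5^2) = 5·(5−1) = 20 = 2^2 · 5.
Divisors of 20: 1, 2, 4, 5, 10, 20.
Compute 4^d (mod 25) for the divisors d until we hit 1:
4^1 ≡ 4 (mod 25)
4^2 ≡ 16 (mod 25)
4^4 ≡ 6 (mod 25)
4^5 ≡ 24 (mod 25)
4^10 ≡ 1 (mod 25) ✓
Therefore the multiplicative order of 4 modulo 25 is 10.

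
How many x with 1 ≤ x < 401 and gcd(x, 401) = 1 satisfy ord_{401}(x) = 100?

φ(401) = 401 − 1 = 400 = 2^4 · 5^2.
(Z/401Z)^× is cyclic (|G| = 400); a cyclic group of order m has exactly φ(d) elements of each order d | m, and none otherwise.
100 = 2^2 · 5^2 divides 400, and φ(100) = 40.

40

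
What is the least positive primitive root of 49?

φ(49) = φ(7^2) = 7·(7−1) = 42 = 2 · 3 · 7.
g is a primitive root iff g^(42/q) ≢ 1 (mod 49) for each prime q ∈ {2, 3, 7}.
g = 2: 2^21 ≡ 1 — hits 1, so not a primitive root.
g = 3: 3^21 ≡ 48; 3^14 ≡ 30; 3^6 ≡ 43 — none is 1, so 3 is a primitive root.
The smallest primitive root modulo 49 is 3.

3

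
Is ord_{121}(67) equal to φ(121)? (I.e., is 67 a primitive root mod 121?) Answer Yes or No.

No

φ(121) = φ(11^2) = 11·(11−1) = 110 = 2 · 5 · 11.
67 is a primitive root mod 121 iff 67^(φ(121)/q) ≢ 1 for every prime q | φ(121), i.e. q ∈ {2, 5, 11}.
67^55 ≡ 1 (mod 121)  [q = 2: ≡ 1 ✗]
67^22 ≡ 1 (mod 121)  [q = 5: ≡ 1 ✗]
67^10 ≡ 56 (mod 121)  [q = 11: ≢ 1 ✓]
The check at q = 2 fails, so 67 generates a proper subgroup.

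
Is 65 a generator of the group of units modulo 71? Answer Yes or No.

Yes

φ(71) = 71 − 1 = 70 = 2 · 5 · 7.
It suffices to check that the order of 65 is not a proper divisor of 70: compute 65^(70/q) for q ∈ {2, 5, 7}.
65^35 ≡ 70 (mod 71)  [q = 2: ≢ 1 ✓]
65^14 ≡ 5 (mod 71)  [q = 5: ≢ 1 ✓]
65^10 ≡ 20 (mod 71)  [q = 7: ≢ 1 ✓]
All checks pass, so 65 has order 70 and is a primitive root modulo 71.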